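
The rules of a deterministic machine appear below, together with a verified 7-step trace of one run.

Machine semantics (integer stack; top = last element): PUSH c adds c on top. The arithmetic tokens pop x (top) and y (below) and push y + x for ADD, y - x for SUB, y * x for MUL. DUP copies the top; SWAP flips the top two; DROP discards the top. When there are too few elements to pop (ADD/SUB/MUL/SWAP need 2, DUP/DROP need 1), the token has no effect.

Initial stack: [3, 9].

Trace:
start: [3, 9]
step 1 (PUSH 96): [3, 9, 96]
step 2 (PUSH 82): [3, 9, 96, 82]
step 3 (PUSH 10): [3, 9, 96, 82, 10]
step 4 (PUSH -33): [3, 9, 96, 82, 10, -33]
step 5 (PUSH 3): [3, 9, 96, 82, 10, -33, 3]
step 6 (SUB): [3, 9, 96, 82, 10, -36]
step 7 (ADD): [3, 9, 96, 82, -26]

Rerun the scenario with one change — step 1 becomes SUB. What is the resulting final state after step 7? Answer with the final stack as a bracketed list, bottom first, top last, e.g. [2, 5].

(re-executing from step 1 with the substitution; state before step 1: [3, 9])
step 1 (SUB): [-6]
step 2 (PUSH 82): [-6, 82]
step 3 (PUSH 10): [-6, 82, 10]
step 4 (PUSH -33): [-6, 82, 10, -33]
step 5 (PUSH 3): [-6, 82, 10, -33, 3]
step 6 (SUB): [-6, 82, 10, -36]
step 7 (ADD): [-6, 82, -26]

[-6, 82, -26]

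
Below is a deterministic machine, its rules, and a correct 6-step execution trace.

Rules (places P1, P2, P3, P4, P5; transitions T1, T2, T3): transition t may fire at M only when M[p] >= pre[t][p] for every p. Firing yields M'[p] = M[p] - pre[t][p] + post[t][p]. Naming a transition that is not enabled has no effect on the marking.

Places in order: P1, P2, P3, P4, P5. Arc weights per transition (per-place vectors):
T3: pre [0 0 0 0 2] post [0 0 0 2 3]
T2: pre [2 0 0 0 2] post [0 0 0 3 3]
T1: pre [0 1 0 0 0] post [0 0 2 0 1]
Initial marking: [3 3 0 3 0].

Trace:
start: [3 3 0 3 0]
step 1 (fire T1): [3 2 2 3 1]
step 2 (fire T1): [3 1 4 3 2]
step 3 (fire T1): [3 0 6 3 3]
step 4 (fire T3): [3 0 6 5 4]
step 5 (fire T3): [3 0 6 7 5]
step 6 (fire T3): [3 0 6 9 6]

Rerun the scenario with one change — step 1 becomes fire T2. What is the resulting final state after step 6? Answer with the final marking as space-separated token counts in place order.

(re-executing from step 1 with the substitution; state before step 1: [3 3 0 3 0])
step 1 (fire T2): [3 3 0 3 0]
step 2 (fire T1): [3 2 2 3 1]
step 3 (fire T1): [3 1 4 3 2]
step 4 (fire T3): [3 1 4 5 3]
step 5 (fire T3): [3 1 4 7 4]
step 6 (fire T3): [3 1 4 9 5]

3 1 4 9 5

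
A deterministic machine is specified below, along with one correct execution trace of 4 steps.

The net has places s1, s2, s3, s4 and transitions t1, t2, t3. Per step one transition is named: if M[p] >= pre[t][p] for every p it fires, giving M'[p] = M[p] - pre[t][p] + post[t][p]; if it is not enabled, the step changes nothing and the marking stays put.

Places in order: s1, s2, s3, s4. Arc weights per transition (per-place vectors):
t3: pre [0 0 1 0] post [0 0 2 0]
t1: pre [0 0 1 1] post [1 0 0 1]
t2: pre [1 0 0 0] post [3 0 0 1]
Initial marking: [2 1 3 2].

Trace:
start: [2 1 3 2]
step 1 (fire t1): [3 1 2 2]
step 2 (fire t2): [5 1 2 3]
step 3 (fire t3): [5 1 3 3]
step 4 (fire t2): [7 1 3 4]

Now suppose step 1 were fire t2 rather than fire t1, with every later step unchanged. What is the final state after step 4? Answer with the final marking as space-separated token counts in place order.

8 1 4 5

(re-executing from step 1 with the substitution; state before step 1: [2 1 3 2])
step 1 (fire t2): [4 1 3 3]
step 2 (fire t2): [6 1 3 4]
step 3 (fire t3): [6 1 4 4]
step 4 (fire t2): [8 1 4 5]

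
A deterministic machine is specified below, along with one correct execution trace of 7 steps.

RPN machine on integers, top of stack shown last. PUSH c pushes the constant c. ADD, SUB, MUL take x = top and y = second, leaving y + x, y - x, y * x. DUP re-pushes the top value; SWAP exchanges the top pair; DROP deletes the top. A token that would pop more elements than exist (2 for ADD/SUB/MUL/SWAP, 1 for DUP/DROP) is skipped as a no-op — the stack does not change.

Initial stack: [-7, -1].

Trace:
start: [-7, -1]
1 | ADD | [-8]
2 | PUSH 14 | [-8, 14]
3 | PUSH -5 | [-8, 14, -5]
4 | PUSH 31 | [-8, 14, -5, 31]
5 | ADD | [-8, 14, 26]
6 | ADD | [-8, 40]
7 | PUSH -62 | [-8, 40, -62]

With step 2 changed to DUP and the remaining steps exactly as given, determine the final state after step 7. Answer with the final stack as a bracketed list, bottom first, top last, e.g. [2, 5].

(re-executing from step 2 with the substitution; state before step 2: [-8])
2 | DUP | [-8, -8]
3 | PUSH -5 | [-8, -8, -5]
4 | PUSH 31 | [-8, -8, -5, 31]
5 | ADD | [-8, -8, 26]
6 | ADD | [-8, 18]
7 | PUSH -62 | [-8, 18, -62]

[-8, 18, -62]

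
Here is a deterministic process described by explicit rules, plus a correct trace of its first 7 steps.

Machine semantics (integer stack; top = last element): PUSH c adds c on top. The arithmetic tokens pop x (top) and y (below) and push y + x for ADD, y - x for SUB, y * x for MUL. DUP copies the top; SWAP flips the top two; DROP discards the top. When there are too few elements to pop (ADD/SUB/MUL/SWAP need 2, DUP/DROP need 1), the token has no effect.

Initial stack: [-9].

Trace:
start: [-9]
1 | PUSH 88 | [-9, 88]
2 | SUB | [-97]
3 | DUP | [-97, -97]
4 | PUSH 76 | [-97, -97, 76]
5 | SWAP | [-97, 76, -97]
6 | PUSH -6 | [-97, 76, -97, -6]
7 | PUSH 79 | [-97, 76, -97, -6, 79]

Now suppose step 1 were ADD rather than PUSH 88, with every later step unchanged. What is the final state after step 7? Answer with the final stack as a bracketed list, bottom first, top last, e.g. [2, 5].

(re-executing from step 1 with the substitution; state before step 1: [-9])
1 | ADD | [-9]
2 | SUB | [-9]
3 | DUP | [-9, -9]
4 | PUSH 76 | [-9, -9, 76]
5 | SWAP | [-9, 76, -9]
6 | PUSH -6 | [-9, 76, -9, -6]
7 | PUSH 79 | [-9, 76, -9, -6, 79]

[-9, 76, -9, -6, 79]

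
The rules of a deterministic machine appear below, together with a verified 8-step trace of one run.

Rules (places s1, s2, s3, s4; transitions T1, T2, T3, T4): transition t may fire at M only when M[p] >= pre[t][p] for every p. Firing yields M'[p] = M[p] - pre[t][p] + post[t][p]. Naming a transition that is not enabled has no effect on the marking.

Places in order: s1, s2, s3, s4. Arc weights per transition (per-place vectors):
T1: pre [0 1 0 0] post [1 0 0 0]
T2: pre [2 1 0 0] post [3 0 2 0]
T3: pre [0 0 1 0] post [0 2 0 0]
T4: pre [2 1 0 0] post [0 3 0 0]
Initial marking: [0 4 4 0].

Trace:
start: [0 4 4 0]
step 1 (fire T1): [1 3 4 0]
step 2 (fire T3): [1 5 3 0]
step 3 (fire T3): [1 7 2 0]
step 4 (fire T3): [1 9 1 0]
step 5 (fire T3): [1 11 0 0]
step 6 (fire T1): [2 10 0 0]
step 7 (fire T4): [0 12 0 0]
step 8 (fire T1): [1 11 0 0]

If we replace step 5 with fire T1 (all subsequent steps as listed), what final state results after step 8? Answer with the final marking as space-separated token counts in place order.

2 8 1 0

(re-executing from step 5 with the substitution; state before step 5: [1 9 1 0])
step 5 (fire T1): [2 8 1 0]
step 6 (fire T1): [3 7 1 0]
step 7 (fire T4): [1 9 1 0]
step 8 (fire T1): [2 8 1 0]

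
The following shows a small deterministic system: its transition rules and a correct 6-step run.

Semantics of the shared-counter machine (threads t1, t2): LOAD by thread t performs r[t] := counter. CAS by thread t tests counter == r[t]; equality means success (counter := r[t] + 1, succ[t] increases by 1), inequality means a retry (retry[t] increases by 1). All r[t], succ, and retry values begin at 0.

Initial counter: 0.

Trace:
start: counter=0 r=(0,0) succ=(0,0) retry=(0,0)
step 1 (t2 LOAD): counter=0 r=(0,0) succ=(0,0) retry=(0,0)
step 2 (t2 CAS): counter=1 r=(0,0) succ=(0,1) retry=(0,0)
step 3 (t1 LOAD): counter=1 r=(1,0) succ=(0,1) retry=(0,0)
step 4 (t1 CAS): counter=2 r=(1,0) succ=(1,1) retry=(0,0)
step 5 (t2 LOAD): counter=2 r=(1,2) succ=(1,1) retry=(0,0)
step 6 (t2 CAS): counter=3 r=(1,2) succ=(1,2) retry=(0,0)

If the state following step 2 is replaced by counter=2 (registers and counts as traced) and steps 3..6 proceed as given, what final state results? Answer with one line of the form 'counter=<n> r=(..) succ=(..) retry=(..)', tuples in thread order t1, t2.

state after step 2 := counter=2 r=(0,0) succ=(0,1) retry=(0,0)
step 3 (t1 LOAD): counter=2 r=(2,0) succ=(0,1) retry=(0,0)
step 4 (t1 CAS): counter=3 r=(2,0) succ=(1,1) retry=(0,0)
step 5 (t2 LOAD): counter=3 r=(2,3) succ=(1,1) retry=(0,0)
step 6 (t2 CAS): counter=4 r=(2,3) succ=(1,2) retry=(0,0)

counter=4 r=(2,3) succ=(1,2) retry=(0,0)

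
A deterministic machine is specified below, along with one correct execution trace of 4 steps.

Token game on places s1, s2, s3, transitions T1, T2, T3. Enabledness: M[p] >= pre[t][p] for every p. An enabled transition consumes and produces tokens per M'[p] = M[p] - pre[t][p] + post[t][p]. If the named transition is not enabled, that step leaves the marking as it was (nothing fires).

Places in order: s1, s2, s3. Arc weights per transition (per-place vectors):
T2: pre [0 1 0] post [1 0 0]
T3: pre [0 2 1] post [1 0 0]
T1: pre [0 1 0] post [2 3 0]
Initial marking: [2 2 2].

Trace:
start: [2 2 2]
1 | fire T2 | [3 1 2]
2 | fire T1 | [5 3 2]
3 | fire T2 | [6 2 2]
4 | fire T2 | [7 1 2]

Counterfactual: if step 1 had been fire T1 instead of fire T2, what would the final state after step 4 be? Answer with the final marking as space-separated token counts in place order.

(re-executing from step 1 with the substitution; state before step 1: [2 2 2])
1 | fire T1 | [4 4 2]
2 | fire T1 | [6 6 2]
3 | fire T2 | [7 5 2]
4 | fire T2 | [8 4 2]

8 4 2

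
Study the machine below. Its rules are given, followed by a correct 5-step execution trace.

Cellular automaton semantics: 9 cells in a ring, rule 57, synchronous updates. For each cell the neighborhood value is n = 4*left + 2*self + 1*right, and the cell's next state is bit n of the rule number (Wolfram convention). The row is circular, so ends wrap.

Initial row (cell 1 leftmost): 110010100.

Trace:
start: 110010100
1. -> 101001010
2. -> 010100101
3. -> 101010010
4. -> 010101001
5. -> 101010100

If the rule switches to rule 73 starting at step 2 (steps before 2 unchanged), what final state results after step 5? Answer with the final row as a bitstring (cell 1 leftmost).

(re-executing steps 2..5 under rule 73; state before step 2: 101001010)
2. -> 000000000
3. -> 111111111
4. -> 000000000
5. -> 111111111

111111111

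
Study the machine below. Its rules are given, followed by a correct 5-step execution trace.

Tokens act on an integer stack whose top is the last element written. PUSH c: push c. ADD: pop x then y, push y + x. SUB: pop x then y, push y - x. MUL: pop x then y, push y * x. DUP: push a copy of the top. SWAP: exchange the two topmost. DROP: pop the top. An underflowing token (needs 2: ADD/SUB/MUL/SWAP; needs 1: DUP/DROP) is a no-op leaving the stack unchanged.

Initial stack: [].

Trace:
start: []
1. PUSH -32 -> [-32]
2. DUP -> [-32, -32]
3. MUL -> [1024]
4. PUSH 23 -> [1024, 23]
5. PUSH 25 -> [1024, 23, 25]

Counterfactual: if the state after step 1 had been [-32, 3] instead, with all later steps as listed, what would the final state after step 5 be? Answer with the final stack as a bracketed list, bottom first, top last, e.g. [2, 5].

[-32, 9, 23, 25]

state after step 1 := [-32, 3]
2. DUP -> [-32, 3, 3]
3. MUL -> [-32, 9]
4. PUSH 23 -> [-32, 9, 23]
5. PUSH 25 -> [-32, 9, 23, 25]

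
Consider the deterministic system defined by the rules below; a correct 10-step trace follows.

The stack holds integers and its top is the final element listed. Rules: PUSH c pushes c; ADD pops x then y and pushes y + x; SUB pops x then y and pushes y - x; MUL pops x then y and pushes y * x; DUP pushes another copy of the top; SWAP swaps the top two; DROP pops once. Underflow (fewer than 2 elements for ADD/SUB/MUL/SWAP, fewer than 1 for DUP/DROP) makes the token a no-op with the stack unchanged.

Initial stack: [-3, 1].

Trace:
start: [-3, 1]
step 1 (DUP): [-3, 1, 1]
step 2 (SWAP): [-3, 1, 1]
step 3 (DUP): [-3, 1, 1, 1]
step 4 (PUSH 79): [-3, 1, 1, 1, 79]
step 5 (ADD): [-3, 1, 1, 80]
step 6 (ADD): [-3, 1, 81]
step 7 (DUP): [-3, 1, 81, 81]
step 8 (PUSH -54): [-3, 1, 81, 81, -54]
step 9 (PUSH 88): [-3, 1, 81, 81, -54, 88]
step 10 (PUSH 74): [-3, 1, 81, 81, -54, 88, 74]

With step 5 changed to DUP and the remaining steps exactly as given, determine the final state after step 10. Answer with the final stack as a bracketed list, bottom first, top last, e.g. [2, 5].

[-3, 1, 1, 1, 158, 158, -54, 88, 74]

(re-executing from step 5 with the substitution; state before step 5: [-3, 1, 1, 1, 79])
step 5 (DUP): [-3, 1, 1, 1, 79, 79]
step 6 (ADD): [-3, 1, 1, 1, 158]
step 7 (DUP): [-3, 1, 1, 1, 158, 158]
step 8 (PUSH -54): [-3, 1, 1, 1, 158, 158, -54]
step 9 (PUSH 88): [-3, 1, 1, 1, 158, 158, -54, 88]
step 10 (PUSH 74): [-3, 1, 1, 1, 158, 158, -54, 88, 74]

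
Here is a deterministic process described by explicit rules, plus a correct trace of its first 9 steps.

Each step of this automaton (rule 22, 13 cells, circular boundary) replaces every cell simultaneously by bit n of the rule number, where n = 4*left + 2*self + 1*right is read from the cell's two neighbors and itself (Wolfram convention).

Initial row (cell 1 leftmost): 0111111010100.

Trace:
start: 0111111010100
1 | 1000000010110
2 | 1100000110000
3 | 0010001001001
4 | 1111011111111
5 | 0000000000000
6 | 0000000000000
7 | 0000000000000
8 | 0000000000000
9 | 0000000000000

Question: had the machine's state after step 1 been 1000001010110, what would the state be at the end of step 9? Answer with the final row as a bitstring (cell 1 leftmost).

1001110000011

state after step 1 := 1000001010110
2 | 1100011010000
3 | 0010100011001
4 | 1110110100111
5 | 0000000111000
6 | 0000001000100
7 | 0000011101110
8 | 0000100000001
9 | 1001110000011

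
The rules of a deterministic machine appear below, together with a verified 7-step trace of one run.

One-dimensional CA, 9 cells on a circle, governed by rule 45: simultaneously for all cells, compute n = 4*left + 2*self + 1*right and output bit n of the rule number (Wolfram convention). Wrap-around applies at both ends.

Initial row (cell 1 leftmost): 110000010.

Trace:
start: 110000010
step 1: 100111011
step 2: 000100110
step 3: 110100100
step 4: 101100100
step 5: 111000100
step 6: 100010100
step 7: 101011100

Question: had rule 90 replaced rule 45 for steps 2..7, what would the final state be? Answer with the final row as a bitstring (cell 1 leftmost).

(re-executing steps 2..7 under rule 90; state before step 2: 100111011)
step 2: 111101010
step 3: 100100000
step 4: 011010001
step 5: 011001010
step 6: 111110001
step 7: 000011011

000011011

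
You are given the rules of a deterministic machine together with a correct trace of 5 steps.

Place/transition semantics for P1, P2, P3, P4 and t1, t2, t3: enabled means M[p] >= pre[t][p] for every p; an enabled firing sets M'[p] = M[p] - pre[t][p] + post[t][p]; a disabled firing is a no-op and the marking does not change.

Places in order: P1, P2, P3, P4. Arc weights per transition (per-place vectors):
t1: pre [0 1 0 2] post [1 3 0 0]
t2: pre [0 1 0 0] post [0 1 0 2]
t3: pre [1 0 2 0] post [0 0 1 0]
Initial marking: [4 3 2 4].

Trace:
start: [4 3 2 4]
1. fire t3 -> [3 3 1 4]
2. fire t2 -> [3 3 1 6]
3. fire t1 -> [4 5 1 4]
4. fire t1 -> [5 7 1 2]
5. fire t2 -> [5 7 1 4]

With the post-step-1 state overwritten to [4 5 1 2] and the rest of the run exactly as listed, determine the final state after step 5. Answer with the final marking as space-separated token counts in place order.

6 9 1 2

state after step 1 := [4 5 1 2]
2. fire t2 -> [4 5 1 4]
3. fire t1 -> [5 7 1 2]
4. fire t1 -> [6 9 1 0]
5. fire t2 -> [6 9 1 2]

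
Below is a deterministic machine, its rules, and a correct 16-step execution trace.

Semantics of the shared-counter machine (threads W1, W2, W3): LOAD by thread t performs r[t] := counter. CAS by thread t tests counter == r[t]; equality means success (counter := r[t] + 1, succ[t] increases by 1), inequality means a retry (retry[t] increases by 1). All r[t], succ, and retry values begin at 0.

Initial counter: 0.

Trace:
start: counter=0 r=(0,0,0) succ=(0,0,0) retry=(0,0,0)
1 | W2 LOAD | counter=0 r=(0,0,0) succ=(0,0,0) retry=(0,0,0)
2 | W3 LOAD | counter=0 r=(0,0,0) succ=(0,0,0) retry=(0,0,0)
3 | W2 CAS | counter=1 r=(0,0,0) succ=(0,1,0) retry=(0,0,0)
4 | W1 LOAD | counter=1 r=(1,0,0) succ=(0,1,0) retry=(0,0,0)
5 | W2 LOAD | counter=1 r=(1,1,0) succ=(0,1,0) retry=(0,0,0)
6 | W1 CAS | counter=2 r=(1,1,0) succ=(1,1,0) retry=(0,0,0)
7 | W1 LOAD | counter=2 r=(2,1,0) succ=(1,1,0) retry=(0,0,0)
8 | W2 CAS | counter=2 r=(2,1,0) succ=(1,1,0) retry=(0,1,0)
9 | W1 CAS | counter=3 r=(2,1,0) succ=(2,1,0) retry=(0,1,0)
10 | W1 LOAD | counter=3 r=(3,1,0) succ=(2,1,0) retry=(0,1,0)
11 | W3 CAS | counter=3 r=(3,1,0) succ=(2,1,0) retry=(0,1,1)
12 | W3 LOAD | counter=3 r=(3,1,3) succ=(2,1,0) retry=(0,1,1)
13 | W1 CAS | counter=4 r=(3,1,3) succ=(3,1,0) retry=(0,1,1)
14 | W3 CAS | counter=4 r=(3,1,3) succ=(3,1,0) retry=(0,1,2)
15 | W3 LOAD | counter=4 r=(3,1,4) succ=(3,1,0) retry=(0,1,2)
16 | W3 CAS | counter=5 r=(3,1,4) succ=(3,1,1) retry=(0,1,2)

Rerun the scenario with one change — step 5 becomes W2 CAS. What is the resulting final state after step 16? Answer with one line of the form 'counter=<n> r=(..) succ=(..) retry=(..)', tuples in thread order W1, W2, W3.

(re-executing from step 5 with the substitution; state before step 5: counter=1 r=(1,0,0) succ=(0,1,0) retry=(0,0,0))
5 | W2 CAS | counter=1 r=(1,0,0) succ=(0,1,0) retry=(0,1,0)
6 | W1 CAS | counter=2 r=(1,0,0) succ=(1,1,0) retry=(0,1,0)
7 | W1 LOAD | counter=2 r=(2,0,0) succ=(1,1,0) retry=(0,1,0)
8 | W2 CAS | counter=2 r=(2,0,0) succ=(1,1,0) retry=(0,2,0)
9 | W1 CAS | counter=3 r=(2,0,0) succ=(2,1,0) retry=(0,2,0)
10 | W1 LOAD | counter=3 r=(3,0,0) succ=(2,1,0) retry=(0,2,0)
11 | W3 CAS | counter=3 r=(3,0,0) succ=(2,1,0) retry=(0,2,1)
12 | W3 LOAD | counter=3 r=(3,0,3) succ=(2,1,0) retry=(0,2,1)
13 | W1 CAS | counter=4 r=(3,0,3) succ=(3,1,0) retry=(0,2,1)
14 | W3 CAS | counter=4 r=(3,0,3) succ=(3,1,0) retry=(0,2,2)
15 | W3 LOAD | counter=4 r=(3,0,4) succ=(3,1,0) retry=(0,2,2)
16 | W3 CAS | counter=5 r=(3,0,4) succ=(3,1,1) retry=(0,2,2)

counter=5 r=(3,0,4) succ=(3,1,1) retry=(0,2,2)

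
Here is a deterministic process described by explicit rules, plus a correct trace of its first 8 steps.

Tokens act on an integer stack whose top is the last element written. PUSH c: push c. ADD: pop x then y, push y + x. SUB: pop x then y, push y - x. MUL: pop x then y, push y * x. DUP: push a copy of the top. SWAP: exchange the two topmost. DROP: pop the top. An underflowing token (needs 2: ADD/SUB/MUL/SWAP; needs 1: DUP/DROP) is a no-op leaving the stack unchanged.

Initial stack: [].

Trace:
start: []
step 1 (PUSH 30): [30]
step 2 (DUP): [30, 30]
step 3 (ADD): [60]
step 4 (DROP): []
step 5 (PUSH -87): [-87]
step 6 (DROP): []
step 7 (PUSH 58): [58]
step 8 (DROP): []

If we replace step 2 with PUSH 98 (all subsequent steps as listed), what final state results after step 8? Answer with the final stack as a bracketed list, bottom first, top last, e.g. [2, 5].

[]

(re-executing from step 2 with the substitution; state before step 2: [30])
step 2 (PUSH 98): [30, 98]
step 3 (ADD): [128]
step 4 (DROP): []
step 5 (PUSH -87): [-87]
step 6 (DROP): []
step 7 (PUSH 58): [58]
step 8 (DROP): []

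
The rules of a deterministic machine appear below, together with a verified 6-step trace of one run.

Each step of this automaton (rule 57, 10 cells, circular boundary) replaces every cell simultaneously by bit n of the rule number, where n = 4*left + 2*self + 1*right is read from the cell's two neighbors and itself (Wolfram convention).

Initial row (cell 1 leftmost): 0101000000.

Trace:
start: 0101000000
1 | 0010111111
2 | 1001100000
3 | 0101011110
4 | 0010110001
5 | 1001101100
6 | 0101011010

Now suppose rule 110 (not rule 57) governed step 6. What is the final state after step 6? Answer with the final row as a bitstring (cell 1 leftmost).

(re-executing step 6 under rule 110; state before step 6: 1001101100)
6 | 1011111101

1011111101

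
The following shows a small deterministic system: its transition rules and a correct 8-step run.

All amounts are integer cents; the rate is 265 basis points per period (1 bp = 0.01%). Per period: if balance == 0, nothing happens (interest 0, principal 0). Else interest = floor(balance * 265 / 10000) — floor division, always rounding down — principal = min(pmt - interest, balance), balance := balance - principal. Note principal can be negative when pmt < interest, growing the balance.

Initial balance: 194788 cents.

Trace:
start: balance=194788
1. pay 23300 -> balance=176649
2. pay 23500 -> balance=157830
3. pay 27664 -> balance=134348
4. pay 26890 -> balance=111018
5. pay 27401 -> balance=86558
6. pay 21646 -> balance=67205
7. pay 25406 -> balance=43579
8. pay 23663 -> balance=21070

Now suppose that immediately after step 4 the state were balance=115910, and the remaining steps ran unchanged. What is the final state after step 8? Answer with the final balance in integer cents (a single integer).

26503

state after step 4 := balance=115910
5. pay 27401 -> balance=91580
6. pay 21646 -> balance=72360
7. pay 25406 -> balance=48871
8. pay 23663 -> balance=26503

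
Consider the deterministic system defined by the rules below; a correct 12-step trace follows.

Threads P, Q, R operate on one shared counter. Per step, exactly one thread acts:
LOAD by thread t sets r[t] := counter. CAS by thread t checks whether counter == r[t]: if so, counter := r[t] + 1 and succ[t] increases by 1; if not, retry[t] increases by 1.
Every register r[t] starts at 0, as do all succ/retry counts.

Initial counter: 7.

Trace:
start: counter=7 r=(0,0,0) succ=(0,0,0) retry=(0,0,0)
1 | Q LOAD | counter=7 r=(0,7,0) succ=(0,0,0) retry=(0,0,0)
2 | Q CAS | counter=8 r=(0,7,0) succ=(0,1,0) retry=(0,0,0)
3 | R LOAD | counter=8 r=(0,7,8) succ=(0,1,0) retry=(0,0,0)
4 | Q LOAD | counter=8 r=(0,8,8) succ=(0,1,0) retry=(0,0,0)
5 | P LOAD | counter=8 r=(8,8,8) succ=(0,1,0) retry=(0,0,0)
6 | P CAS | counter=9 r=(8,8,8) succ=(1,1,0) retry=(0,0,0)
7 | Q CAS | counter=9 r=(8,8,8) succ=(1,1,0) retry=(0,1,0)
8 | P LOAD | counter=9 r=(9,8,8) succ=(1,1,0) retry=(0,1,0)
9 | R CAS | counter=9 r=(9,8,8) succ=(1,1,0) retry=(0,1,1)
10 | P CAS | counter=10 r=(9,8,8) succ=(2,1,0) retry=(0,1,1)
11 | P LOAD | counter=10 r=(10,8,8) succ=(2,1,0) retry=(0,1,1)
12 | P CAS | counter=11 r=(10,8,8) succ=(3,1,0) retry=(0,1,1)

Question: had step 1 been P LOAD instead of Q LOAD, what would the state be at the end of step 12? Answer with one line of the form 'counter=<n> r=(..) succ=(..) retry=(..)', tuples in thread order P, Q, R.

(re-executing from step 1 with the substitution; state before step 1: counter=7 r=(0,0,0) succ=(0,0,0) retry=(0,0,0))
1 | P LOAD | counter=7 r=(7,0,0) succ=(0,0,0) retry=(0,0,0)
2 | Q CAS | counter=7 r=(7,0,0) succ=(0,0,0) retry=(0,1,0)
3 | R LOAD | counter=7 r=(7,0,7) succ=(0,0,0) retry=(0,1,0)
4 | Q LOAD | counter=7 r=(7,7,7) succ=(0,0,0) retry=(0,1,0)
5 | P LOAD | counter=7 r=(7,7,7) succ=(0,0,0) retry=(0,1,0)
6 | P CAS | counter=8 r=(7,7,7) succ=(1,0,0) retry=(0,1,0)
7 | Q CAS | counter=8 r=(7,7,7) succ=(1,0,0) retry=(0,2,0)
8 | P LOAD | counter=8 r=(8,7,7) succ=(1,0,0) retry=(0,2,0)
9 | R CAS | counter=8 r=(8,7,7) succ=(1,0,0) retry=(0,2,1)
10 | P CAS | counter=9 r=(8,7,7) succ=(2,0,0) retry=(0,2,1)
11 | P LOAD | counter=9 r=(9,7,7) succ=(2,0,0) retry=(0,2,1)
12 | P CAS | counter=10 r=(9,7,7) succ=(3,0,0) retry=(0,2,1)

counter=10 r=(9,7,7) succ=(3,0,0) retry=(0,2,1)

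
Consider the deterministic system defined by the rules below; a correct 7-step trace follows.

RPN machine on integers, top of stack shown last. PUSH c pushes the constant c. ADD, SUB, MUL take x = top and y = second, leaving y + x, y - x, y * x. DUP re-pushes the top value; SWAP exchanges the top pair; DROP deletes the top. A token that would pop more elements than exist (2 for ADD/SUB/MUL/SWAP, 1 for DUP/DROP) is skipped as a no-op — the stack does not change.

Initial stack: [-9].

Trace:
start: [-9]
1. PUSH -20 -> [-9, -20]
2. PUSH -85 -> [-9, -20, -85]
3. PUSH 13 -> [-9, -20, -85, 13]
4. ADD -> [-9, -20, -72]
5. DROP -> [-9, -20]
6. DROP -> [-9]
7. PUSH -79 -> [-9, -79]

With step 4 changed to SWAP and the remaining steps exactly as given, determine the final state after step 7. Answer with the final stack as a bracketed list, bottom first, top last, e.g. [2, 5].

[-9, -20, -79]

(re-executing from step 4 with the substitution; state before step 4: [-9, -20, -85, 13])
4. SWAP -> [-9, -20, 13, -85]
5. DROP -> [-9, -20, 13]
6. DROP -> [-9, -20]
7. PUSH -79 -> [-9, -20, -79]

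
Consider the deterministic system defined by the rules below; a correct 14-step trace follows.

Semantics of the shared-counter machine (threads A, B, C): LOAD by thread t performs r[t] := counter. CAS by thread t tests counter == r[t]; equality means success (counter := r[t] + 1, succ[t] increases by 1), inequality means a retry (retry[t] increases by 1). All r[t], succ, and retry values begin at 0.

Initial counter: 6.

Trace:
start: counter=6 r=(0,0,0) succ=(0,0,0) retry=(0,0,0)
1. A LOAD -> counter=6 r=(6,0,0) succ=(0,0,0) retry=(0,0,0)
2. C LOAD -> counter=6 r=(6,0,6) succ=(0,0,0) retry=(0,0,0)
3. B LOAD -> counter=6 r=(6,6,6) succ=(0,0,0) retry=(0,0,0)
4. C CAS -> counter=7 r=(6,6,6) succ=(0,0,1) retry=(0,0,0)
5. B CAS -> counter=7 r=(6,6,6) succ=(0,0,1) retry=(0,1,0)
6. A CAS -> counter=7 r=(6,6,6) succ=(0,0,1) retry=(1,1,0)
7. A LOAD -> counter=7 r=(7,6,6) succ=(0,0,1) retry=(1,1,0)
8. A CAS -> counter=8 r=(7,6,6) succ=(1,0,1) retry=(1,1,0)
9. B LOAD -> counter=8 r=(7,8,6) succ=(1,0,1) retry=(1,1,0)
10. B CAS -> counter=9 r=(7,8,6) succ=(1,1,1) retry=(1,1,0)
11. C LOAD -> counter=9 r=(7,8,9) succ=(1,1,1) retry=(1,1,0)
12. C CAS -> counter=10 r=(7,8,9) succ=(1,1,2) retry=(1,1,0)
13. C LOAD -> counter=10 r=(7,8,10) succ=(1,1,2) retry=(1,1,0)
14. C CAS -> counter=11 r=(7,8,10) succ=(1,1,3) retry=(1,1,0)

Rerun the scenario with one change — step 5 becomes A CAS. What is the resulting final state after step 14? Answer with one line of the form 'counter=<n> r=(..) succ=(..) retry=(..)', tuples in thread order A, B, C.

(re-executing from step 5 with the substitution; state before step 5: counter=7 r=(6,6,6) succ=(0,0,1) retry=(0,0,0))
5. A CAS -> counter=7 r=(6,6,6) succ=(0,0,1) retry=(1,0,0)
6. A CAS -> counter=7 r=(6,6,6) succ=(0,0,1) retry=(2,0,0)
7. A LOAD -> counter=7 r=(7,6,6) succ=(0,0,1) retry=(2,0,0)
8. A CAS -> counter=8 r=(7,6,6) succ=(1,0,1) retry=(2,0,0)
9. B LOAD -> counter=8 r=(7,8,6) succ=(1,0,1) retry=(2,0,0)
10. B CAS -> counter=9 r=(7,8,6) succ=(1,1,1) retry=(2,0,0)
11. C LOAD -> counter=9 r=(7,8,9) succ=(1,1,1) retry=(2,0,0)
12. C CAS -> counter=10 r=(7,8,9) succ=(1,1,2) retry=(2,0,0)
13. C LOAD -> counter=10 r=(7,8,10) succ=(1,1,2) retry=(2,0,0)
14. C CAS -> counter=11 r=(7,8,10) succ=(1,1,3) retry=(2,0,0)

counter=11 r=(7,8,10) succ=(1,1,3) retry=(2,0,0)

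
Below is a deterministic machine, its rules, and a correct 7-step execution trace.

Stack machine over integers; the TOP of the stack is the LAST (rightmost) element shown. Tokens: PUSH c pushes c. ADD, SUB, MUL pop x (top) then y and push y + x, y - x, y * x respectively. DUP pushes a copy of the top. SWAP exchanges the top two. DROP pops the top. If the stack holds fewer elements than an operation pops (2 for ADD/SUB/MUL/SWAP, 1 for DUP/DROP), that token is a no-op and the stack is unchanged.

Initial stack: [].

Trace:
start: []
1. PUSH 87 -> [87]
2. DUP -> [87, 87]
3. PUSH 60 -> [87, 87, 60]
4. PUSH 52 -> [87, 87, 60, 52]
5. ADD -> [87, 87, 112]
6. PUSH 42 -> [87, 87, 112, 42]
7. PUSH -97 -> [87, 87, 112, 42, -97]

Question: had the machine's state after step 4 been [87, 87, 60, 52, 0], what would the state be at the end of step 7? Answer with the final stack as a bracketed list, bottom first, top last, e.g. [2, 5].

[87, 87, 60, 52, 42, -97]

state after step 4 := [87, 87, 60, 52, 0]
5. ADD -> [87, 87, 60, 52]
6. PUSH 42 -> [87, 87, 60, 52, 42]
7. PUSH -97 -> [87, 87, 60, 52, 42, -97]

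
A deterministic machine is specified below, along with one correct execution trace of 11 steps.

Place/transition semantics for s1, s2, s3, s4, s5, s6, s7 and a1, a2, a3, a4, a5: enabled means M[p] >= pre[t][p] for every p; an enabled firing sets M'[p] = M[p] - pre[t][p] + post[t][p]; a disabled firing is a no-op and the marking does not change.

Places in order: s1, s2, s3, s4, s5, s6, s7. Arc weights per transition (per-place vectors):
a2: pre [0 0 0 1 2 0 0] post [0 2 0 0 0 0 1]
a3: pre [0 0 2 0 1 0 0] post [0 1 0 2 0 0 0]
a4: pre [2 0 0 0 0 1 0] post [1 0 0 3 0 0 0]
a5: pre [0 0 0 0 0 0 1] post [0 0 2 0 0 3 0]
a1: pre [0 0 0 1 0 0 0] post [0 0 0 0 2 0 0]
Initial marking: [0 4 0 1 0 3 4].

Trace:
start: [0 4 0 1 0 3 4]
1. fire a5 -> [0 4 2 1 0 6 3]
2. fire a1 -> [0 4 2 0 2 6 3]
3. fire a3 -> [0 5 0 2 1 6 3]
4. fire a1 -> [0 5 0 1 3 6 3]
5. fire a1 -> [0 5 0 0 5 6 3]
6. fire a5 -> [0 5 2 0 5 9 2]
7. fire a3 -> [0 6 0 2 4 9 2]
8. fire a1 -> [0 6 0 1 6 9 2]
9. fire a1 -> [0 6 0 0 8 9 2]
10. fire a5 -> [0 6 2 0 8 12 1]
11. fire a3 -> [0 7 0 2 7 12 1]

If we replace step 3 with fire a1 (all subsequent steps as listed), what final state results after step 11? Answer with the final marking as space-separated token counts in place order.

0 6 2 2 4 12 1

(re-executing from step 3 with the substitution; state before step 3: [0 4 2 0 2 6 3])
3. fire a1 -> [0 4 2 0 2 6 3]
4. fire a1 -> [0 4 2 0 2 6 3]
5. fire a1 -> [0 4 2 0 2 6 3]
6. fire a5 -> [0 4 4 0 2 9 2]
7. fire a3 -> [0 5 2 2 1 9 2]
8. fire a1 -> [0 5 2 1 3 9 2]
9. fire a1 -> [0 5 2 0 5 9 2]
10. fire a5 -> [0 5 4 0 5 12 1]
11. fire a3 -> [0 6 2 2 4 12 1]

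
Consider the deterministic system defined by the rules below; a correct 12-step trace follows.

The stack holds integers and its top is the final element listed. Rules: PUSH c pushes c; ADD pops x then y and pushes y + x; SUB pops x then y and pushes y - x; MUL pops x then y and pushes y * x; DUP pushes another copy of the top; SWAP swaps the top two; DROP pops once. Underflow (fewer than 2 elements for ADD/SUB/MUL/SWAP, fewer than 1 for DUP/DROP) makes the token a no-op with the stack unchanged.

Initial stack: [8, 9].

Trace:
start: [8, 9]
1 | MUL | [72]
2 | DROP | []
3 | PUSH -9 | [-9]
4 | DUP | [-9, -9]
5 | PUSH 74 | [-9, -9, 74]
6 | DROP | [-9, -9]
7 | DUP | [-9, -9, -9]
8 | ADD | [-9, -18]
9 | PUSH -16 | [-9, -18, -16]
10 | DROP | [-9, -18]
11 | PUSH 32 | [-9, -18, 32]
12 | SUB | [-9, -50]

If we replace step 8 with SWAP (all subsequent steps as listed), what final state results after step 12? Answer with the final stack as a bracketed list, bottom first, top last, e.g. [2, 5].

[-9, -9, -41]

(re-executing from step 8 with the substitution; state before step 8: [-9, -9, -9])
8 | SWAP | [-9, -9, -9]
9 | PUSH -16 | [-9, -9, -9, -16]
10 | DROP | [-9, -9, -9]
11 | PUSH 32 | [-9, -9, -9, 32]
12 | SUB | [-9, -9, -41]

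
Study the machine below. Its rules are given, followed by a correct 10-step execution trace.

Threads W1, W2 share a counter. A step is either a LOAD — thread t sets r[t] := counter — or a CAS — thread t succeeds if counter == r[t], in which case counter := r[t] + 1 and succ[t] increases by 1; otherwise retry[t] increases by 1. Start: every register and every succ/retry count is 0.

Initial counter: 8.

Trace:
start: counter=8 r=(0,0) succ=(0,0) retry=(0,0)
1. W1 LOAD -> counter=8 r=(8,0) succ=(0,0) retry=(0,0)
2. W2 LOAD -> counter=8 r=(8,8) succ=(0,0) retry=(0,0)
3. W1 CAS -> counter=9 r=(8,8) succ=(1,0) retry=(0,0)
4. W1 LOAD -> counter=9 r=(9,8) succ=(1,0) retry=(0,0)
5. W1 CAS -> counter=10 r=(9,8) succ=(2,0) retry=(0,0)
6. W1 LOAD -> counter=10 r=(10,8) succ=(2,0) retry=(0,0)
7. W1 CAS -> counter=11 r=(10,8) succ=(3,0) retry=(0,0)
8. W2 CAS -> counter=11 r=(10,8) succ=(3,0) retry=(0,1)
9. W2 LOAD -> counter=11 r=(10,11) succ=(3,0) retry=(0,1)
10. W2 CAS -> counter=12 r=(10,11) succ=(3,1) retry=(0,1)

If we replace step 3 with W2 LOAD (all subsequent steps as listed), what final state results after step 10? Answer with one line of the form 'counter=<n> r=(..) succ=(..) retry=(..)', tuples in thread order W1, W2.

counter=11 r=(9,10) succ=(2,1) retry=(0,1)

(re-executing from step 3 with the substitution; state before step 3: counter=8 r=(8,8) succ=(0,0) retry=(0,0))
3. W2 LOAD -> counter=8 r=(8,8) succ=(0,0) retry=(0,0)
4. W1 LOAD -> counter=8 r=(8,8) succ=(0,0) retry=(0,0)
5. W1 CAS -> counter=9 r=(8,8) succ=(1,0) retry=(0,0)
6. W1 LOAD -> counter=9 r=(9,8) succ=(1,0) retry=(0,0)
7. W1 CAS -> counter=10 r=(9,8) succ=(2,0) retry=(0,0)
8. W2 CAS -> counter=10 r=(9,8) succ=(2,0) retry=(0,1)
9. W2 LOAD -> counter=10 r=(9,10) succ=(2,0) retry=(0,1)
10. W2 CAS -> counter=11 r=(9,10) succ=(2,1) retry=(0,1)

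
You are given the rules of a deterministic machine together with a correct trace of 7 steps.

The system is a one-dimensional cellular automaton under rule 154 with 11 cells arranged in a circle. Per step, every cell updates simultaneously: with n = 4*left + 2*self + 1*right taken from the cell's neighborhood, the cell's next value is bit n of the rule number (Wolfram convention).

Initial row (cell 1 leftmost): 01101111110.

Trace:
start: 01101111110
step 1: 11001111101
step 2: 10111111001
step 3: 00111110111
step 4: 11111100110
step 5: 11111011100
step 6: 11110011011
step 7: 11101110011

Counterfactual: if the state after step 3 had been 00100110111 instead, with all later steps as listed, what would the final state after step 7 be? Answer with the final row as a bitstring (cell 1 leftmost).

state after step 3 := 00100110111
step 4: 11011100110
step 5: 10011011100
step 6: 01110011011
step 7: 01101110010

01101110010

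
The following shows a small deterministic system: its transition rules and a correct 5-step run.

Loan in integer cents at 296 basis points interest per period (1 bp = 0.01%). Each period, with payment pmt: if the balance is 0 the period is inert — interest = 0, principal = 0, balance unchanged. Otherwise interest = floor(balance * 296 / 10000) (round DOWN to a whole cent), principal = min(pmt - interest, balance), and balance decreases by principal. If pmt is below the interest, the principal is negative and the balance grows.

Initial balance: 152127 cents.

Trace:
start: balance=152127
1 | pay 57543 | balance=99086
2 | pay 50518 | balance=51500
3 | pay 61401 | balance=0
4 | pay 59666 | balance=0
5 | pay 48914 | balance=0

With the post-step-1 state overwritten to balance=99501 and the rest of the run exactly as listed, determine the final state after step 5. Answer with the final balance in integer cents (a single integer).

0

state after step 1 := balance=99501
2 | pay 50518 | balance=51928
3 | pay 61401 | balance=0
4 | pay 59666 | balance=0
5 | pay 48914 | balance=0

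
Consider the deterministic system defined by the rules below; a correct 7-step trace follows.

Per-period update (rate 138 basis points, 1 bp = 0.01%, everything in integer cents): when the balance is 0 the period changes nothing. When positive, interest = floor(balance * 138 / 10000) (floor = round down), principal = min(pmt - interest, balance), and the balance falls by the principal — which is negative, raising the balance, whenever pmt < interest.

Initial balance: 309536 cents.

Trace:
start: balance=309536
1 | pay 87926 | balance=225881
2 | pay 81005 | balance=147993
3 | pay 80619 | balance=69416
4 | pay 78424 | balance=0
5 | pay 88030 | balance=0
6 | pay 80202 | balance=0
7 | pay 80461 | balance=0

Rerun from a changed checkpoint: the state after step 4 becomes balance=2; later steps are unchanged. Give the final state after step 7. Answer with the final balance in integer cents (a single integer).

state after step 4 := balance=2
5 | pay 88030 | balance=0
6 | pay 80202 | balance=0
7 | pay 80461 | balance=0

0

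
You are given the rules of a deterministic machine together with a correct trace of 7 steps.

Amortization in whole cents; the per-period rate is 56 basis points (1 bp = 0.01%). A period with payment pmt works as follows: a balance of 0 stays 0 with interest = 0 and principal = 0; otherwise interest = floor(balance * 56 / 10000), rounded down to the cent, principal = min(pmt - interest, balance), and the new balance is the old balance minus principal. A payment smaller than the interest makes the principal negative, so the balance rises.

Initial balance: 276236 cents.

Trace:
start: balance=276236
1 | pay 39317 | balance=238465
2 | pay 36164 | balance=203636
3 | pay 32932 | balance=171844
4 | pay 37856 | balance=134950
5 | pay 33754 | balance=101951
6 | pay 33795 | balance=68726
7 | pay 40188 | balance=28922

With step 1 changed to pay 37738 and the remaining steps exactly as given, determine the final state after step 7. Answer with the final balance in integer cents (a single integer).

30555

(re-executing from step 1 with the substitution; state before step 1: balance=276236)
1 | pay 37738 | balance=240044
2 | pay 36164 | balance=205224
3 | pay 32932 | balance=173441
4 | pay 37856 | balance=136556
5 | pay 33754 | balance=103566
6 | pay 33795 | balance=70350
7 | pay 40188 | balance=30555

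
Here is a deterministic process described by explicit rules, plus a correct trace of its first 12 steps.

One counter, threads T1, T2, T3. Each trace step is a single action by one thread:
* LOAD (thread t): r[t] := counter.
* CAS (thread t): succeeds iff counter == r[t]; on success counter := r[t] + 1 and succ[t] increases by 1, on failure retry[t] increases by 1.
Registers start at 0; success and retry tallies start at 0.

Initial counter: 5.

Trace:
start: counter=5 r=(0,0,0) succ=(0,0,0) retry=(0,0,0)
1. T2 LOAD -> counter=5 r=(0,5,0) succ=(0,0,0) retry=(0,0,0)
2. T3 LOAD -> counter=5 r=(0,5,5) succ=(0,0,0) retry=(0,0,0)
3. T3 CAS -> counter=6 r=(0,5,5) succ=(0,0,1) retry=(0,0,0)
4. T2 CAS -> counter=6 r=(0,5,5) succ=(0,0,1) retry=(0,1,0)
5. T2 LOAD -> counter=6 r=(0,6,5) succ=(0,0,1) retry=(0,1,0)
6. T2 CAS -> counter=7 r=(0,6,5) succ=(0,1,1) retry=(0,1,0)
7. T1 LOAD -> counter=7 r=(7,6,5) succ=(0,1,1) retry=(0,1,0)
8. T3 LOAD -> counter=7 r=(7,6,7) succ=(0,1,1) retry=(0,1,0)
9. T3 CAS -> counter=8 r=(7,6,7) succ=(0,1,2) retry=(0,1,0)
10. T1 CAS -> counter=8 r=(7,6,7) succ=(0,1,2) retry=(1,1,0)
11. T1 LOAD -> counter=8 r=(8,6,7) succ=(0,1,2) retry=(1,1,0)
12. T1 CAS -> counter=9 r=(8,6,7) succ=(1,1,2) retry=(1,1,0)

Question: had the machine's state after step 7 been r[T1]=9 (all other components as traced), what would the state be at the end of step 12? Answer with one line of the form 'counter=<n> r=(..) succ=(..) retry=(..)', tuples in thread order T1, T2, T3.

state after step 7 := counter=7 r=(9,6,5) succ=(0,1,1) retry=(0,1,0)
8. T3 LOAD -> counter=7 r=(9,6,7) succ=(0,1,1) retry=(0,1,0)
9. T3 CAS -> counter=8 r=(9,6,7) succ=(0,1,2) retry=(0,1,0)
10. T1 CAS -> counter=8 r=(9,6,7) succ=(0,1,2) retry=(1,1,0)
11. T1 LOAD -> counter=8 r=(8,6,7) succ=(0,1,2) retry=(1,1,0)
12. T1 CAS -> counter=9 r=(8,6,7) succ=(1,1,2) retry=(1,1,0)

counter=9 r=(8,6,7) succ=(1,1,2) retry=(1,1,0)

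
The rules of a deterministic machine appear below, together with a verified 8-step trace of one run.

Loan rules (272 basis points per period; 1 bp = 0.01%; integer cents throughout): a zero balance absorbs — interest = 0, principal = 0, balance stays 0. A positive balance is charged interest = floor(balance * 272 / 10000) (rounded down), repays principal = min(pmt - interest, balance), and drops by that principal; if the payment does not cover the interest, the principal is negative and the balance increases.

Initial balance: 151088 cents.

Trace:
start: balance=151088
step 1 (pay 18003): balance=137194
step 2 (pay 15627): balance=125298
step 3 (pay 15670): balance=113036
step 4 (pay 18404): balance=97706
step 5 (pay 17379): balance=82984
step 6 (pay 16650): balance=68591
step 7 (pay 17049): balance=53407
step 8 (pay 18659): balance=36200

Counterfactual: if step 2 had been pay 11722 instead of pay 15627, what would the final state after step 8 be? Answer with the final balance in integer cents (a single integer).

40787

(re-executing from step 2 with the substitution; state before step 2: balance=137194)
step 2 (pay 11722): balance=129203
step 3 (pay 15670): balance=117047
step 4 (pay 18404): balance=101826
step 5 (pay 17379): balance=87216
step 6 (pay 16650): balance=72938
step 7 (pay 17049): balance=57872
step 8 (pay 18659): balance=40787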